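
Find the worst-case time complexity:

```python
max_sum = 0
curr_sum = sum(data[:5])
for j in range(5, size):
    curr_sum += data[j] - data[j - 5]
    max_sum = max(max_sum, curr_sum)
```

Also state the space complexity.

Time complexity: O(n).
Space complexity: O(1).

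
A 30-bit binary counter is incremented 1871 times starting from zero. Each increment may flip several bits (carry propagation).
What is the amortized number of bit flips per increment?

Bit i flips on every 2^i-th increment, so over 1871 increments bit i flips floor(1871/2^i) times. Summing over i: total flips < 2 * 1871. Amortized: < 2 = O(1) per increment.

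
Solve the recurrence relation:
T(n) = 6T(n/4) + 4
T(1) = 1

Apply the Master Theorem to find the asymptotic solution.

a=6, b=4, f(n)=4. log_4(6) = 1.292. Case 1 of Master Theorem: T(n) = O(n^1.292).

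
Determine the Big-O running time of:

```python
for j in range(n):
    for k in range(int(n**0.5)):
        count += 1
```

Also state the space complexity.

Time complexity: O(n * sqrt(n)).
Space complexity: O(1).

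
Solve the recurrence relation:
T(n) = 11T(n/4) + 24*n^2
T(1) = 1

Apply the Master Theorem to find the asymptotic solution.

a=11, b=4, f(n)=24*n^2. log_4(11) = 1.73 < 2. Case 3: T(n) = O(n^2).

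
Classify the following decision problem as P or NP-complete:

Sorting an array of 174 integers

This problem is in P: merge sort runs in O(n log n).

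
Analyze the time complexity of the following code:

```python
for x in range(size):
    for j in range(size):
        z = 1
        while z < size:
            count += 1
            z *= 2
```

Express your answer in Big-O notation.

Time complexity: O(n^2 log n).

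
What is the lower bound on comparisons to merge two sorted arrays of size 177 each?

To merge two sorted arrays of size 177, we need at least 353 comparisons in the worst case. An adversary can force every element to be compared.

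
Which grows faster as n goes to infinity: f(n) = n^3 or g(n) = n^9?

g(n) = n^9 grows faster: n^9/n^3 = n^6 -> infinity.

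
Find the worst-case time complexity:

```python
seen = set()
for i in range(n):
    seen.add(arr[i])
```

Time complexity: O(n).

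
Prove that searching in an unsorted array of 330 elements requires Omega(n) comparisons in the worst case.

An adversary can always place the target in the last position checked. Until all 330 positions are examined, the target might be in any unchecked position. Therefore 330 comparisons are necessary.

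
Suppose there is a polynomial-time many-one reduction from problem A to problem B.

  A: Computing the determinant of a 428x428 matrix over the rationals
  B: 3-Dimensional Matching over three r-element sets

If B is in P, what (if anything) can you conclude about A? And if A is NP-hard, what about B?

A poly-time reduction A <=_p B means any A-instance can be transformed to a B-instance in poly time.
If B is in P: compose the reduction with B's poly-time algorithm to solve A in poly time, so A is in P.
If A is NP-hard: every NP problem reduces to A, which reduces to B; composing reductions, every NP problem reduces to B, so B is NP-hard.
(Here in fact A is P and B is NP-complete.)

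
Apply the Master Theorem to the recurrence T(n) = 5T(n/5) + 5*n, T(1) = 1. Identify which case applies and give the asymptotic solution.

a=5, b=5, f(n)=5*n.
log_5(5) = 1, so n^(log_b(a)) = n.
f(n) = Theta(n), so Case 2 applies.
T(n) = Theta(n log n).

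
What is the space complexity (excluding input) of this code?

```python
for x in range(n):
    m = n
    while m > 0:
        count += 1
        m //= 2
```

Space complexity: O(1).
Only a constant amount of auxiliary storage is used; nothing grows with n.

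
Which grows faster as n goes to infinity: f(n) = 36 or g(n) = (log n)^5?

g(n) = (log n)^5 grows faster: any unbounded function dominates a constant.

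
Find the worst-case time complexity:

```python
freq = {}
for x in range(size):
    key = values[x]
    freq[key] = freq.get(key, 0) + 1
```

Time complexity: O(n).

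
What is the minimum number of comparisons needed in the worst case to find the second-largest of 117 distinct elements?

Lower bound: finding the max needs 117-1 comparisons. By the adversary weight-doubling argument, the max must personally win >= ceil(log_2(117)) = 7 comparisons; the 2nd-largest is among those 7 losers, needing 7-1 more comparisons. Total >= 117-1 + 7-1 = 122. A balanced knockout tournament achieves this.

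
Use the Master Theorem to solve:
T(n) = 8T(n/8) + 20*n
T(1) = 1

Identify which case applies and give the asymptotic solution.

a=8, b=8, f(n)=20*n.
log_8(8) = 1, so n^(log_b(a)) = n.
f(n) = Theta(n), so Case 2 applies.
T(n) = Theta(n log n).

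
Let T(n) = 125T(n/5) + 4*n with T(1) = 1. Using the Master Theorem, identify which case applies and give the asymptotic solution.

a=125, b=5, f(n)=4*n.
log_5(125) = 3 > 1.
Since f(n) = O(n^1) is polynomially smaller than n^3, Case 1 applies.
T(n) = Theta(n^3).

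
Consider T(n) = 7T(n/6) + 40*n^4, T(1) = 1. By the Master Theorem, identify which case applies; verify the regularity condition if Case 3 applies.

a=7, b=6, f(n)=40*n^4.
log_6(7) = 1.086 < 4.
f(n) = Omega(n^(1.086+epsilon)) for some epsilon > 0, so Case 3 is the candidate.
Regularity: a*f(n/b) = 7*40*(n/6)^4 = (7/1296)*40*n^4 <= c*f(n) with c = 7/1296 < 1. Satisfied.
Case 3: T(n) = Theta(n^4).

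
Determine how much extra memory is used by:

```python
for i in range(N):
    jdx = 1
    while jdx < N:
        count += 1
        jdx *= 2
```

Space complexity: O(1).
Only a constant amount of auxiliary storage is used; nothing grows with n.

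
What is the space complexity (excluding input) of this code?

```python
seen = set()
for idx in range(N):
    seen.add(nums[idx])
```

Space complexity: O(n).
Auxiliary storage grows linearly with the input size n in the worst case.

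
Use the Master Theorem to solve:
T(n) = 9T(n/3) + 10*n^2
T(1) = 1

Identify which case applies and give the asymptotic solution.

a=9, b=3, f(n)=10*n^2.
log_3(9) = 2, so n^(log_b(a)) = n^2.
f(n) = Theta(n^2), so Case 2 applies.
T(n) = Theta(n^2 log n).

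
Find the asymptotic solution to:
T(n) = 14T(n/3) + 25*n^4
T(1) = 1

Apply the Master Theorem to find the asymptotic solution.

a=14, b=3, f(n)=25*n^4. log_3(14) = 2.402 < 4. Case 3: T(n) = O(n^4).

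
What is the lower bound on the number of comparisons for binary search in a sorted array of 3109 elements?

With 3109 possible positions, we need at least ceil(log_2(3109)) = 12 comparisons. Each comparison splits the remaining candidates by at most half.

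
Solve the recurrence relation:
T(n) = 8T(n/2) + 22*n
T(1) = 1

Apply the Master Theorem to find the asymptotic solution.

a=8, b=2, f(n)=22*n. log_2(8) = 3. Case 1 of Master Theorem: T(n) = O(n^3).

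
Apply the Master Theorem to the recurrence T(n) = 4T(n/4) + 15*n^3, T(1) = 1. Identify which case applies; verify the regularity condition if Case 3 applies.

a=4, b=4, f(n)=15*n^3.
log_4(4) = 1 < 3.
f(n) = Omega(n^(1+epsilon)) for some epsilon > 0, so Case 3 is the candidate.
Regularity: a*f(n/b) = 4*15*(n/4)^3 = (4/64)*15*n^3 <= c*f(n) with c = 4/64 < 1. Satisfied.
Case 3: T(n) = Theta(n^3).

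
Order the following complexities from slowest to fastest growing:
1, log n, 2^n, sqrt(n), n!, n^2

Ordered by growth rate: 1 < log n < sqrt(n) < n^2 < 2^n < n!.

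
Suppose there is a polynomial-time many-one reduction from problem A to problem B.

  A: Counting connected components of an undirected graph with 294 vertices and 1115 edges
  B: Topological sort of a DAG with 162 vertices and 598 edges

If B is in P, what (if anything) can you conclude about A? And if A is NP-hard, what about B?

A poly-time reduction A <=_p B means any A-instance can be transformed to a B-instance in poly time.
If B is in P: compose the reduction with B's poly-time algorithm to solve A in poly time, so A is in P.
If A is NP-hard: every NP problem reduces to A, which reduces to B; composing reductions, every NP problem reduces to B, so B is NP-hard.
(Here in fact A is P and B is P.)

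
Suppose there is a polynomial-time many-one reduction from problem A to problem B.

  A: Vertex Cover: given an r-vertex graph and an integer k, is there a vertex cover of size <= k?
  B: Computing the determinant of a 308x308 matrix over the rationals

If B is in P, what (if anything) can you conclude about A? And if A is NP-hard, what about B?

A poly-time reduction A <=_p B means any A-instance can be transformed to a B-instance in poly time.
If B is in P: compose the reduction with B's poly-time algorithm to solve A in poly time, so A is in P.
If A is NP-hard: every NP problem reduces to A, which reduces to B; composing reductions, every NP problem reduces to B, so B is NP-hard.
(Here in fact A is NP-complete and B is in P, so no such reduction is known -- its existence would imply P = NP; the analysis concerns only what the assumed reduction would or would not let you conclude.)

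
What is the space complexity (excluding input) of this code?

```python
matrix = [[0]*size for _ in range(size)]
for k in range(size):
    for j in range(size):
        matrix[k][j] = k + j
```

Space complexity: O(n^2).
A 2D structure of size n x n is allocated.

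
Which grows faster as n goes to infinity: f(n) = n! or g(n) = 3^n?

f(n) = n! grows faster: n!/3^n -> infinity by Stirling.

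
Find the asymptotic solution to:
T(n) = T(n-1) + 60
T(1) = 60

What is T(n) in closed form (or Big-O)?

Unrolling: T(n) = T(n-1) + 60 = T(n-2) + 2*60 = ... = T(1) + (n-1)*60 = 60 + (n-1)*60 = 60n.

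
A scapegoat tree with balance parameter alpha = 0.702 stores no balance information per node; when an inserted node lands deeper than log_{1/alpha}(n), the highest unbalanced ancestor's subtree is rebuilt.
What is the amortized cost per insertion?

Search/insert path is O(log n). A rebuild of a subtree of size s costs O(s), but with alpha = 0.702 at least Omega(s) insertions must have occurred in that subtree since its last rebuild. Charging O(1) of the rebuild to each such insertion gives O(log n) amortized.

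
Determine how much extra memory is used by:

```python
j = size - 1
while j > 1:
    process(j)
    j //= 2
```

Space complexity: O(1).
Only a constant amount of auxiliary storage is used; nothing grows with n.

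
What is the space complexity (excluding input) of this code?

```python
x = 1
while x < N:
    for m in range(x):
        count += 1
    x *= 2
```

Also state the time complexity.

Space complexity: O(1).
Only a constant amount of auxiliary storage is used; nothing grows with n.
Time complexity: O(n).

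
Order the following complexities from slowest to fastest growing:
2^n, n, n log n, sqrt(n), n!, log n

Ordered by growth rate: log n < sqrt(n) < n < n log n < 2^n < n!.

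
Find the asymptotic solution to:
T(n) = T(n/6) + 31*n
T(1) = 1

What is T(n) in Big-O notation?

Geometric series: 31*n*(1 + 1/6 + 1/6^2 + ...) = O(n). T(n) = O(n).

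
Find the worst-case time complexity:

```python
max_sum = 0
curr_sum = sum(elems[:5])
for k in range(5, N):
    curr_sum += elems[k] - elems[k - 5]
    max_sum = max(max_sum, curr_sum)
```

Time complexity: O(n).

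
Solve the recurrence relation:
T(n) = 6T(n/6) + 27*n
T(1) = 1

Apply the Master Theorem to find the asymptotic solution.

a=6, b=6, f(n)=27*n. log_6(6) = 1. Case 2: T(n) = O(n log n).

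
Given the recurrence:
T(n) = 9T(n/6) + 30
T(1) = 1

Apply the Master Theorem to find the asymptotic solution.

a=9, b=6, f(n)=30. log_6(9) = 1.226. Case 1 of Master Theorem: T(n) = O(n^1.226).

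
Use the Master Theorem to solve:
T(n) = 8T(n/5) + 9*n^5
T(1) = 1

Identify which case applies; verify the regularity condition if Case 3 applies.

a=8, b=5, f(n)=9*n^5.
log_5(8) = 1.292 < 5.
f(n) = Omega(n^(1.292+epsilon)) for some epsilon > 0, so Case 3 is the candidate.
Regularity: a*f(n/b) = 8*9*(n/5)^5 = (8/3125)*9*n^5 <= c*f(n) with c = 8/3125 < 1. Satisfied.
Case 3: T(n) = Theta(n^5).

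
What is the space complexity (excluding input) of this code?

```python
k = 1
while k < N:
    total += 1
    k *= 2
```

Space complexity: O(1).
Only a constant amount of auxiliary storage is used; nothing grows with n.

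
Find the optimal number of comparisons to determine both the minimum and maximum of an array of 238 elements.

Naive approach: 474 comparisons (237 for max + 237 for min).
Optimal: Compare elements in pairs first (floor(n/2) = 119 comparisons), then find max among winners and min among losers (118 comparisons each).
Total: ceil(3n/2) - 2 = 355 comparisons. An adversary argument shows this is also a lower bound.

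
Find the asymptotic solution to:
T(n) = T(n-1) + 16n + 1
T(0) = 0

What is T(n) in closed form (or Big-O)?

Dominant term in sum is 16*sum(i, i=1..n) = 16*n*(n+1)/2 = O(n^2).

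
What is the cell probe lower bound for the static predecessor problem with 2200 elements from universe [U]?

The Patrascu-Thorup lower bound shows any data structure on n = 2200 elements using O(n * polylog(n)) space requires Omega(log log U) query time. van Emde Boas trees achieve O(log log U) with O(U) space.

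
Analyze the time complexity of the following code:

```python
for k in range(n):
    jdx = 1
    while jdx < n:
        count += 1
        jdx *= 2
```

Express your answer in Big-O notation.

Time complexity: O(n log n).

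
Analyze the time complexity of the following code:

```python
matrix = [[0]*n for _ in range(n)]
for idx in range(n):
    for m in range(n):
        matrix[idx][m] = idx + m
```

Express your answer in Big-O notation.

Time complexity: O(n^2).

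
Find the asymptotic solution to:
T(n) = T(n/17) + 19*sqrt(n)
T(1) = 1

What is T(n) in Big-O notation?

Each level contributes sqrt(n/17^k). Geometric series with ratio 1/sqrt(17) < 1 sums to O(sqrt(n)).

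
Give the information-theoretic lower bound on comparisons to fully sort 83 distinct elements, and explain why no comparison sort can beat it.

A comparison sort is a binary decision tree whose leaves are the 83! = 39455239697206586511897471180120610571436503407643446275224357528369751562996629334879591940103770870906880000000000000000000 possible output permutations. A binary tree with L leaves has height >= ceil(log_2(L)). So any comparison sort needs >= ceil(log_2(83!)) = 414 comparisons in the worst case.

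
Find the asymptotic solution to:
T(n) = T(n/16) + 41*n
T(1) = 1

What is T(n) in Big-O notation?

Geometric series: 41*n*(1 + 1/16 + 1/16^2 + ...) = O(n). T(n) = O(n).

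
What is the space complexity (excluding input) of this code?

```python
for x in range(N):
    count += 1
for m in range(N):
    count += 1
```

Space complexity: O(1).
Only a constant amount of auxiliary storage is used; nothing grows with n.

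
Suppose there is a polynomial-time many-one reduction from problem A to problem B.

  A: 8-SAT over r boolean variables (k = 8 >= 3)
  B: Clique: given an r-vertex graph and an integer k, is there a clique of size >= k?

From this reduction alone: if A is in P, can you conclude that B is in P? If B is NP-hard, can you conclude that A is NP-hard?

A poly-time reduction A <=_p B transfers tractability DOWN (B easy => A easy) and hardness UP (A hard => B hard), not the reverse.
From A in P, the reduction alone does NOT give B in P: any problem in P trivially reduces to SAT, yet SAT is not known to be in P.
From B NP-hard, the reduction alone does NOT give A NP-hard: again, easy problems reduce to hard ones.
(Here in fact A is NP-complete and B is NP-complete.)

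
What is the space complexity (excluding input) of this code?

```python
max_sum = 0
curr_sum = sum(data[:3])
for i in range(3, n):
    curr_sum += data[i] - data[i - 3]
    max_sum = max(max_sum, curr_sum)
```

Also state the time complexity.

Space complexity: O(1).
Only a constant amount of auxiliary storage is used; nothing grows with n.
Time complexity: O(n).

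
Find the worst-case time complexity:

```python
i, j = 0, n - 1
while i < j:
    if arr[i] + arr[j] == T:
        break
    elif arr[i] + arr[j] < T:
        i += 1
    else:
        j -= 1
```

Time complexity: O(n).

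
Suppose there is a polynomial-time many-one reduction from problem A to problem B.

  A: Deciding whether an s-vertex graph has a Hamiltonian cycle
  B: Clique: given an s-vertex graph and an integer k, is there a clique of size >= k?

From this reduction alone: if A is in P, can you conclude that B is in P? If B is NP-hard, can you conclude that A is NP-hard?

A poly-time reduction A <=_p B transfers tractability DOWN (B easy => A easy) and hardness UP (A hard => B hard), not the reverse.
From A in P, the reduction alone does NOT give B in P: any problem in P trivially reduces to SAT, yet SAT is not known to be in P.
From B NP-hard, the reduction alone does NOT give A NP-hard: again, easy problems reduce to hard ones.
(Here in fact A is NP-complete and B is NP-complete.)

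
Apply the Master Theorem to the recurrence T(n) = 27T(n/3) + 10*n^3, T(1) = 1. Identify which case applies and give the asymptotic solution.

a=27, b=3, f(n)=10*n^3.
log_3(27) = 3, so n^(log_b(a)) = n^3.
f(n) = Theta(n^3), so Case 2 applies.
T(n) = Theta(n^3 log n).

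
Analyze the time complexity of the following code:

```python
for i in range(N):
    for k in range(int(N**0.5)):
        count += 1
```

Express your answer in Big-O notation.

Time complexity: O(n * sqrt(n)).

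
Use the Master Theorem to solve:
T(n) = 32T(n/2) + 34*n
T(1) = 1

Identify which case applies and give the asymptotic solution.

a=32, b=2, f(n)=34*n.
log_2(32) = 5 > 1.
Since f(n) = O(n^1) is polynomially smaller than n^5, Case 1 applies.
T(n) = Theta(n^5).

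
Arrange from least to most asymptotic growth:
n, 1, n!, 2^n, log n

Ordered by growth rate: 1 < log n < n < 2^n < n!.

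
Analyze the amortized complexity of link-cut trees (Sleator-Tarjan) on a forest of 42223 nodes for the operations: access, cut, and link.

Link-cut trees represent the forest using splay trees over preferred paths. With potential Phi = sum over nodes of log(size of virtual subtree), each access on 42223 nodes is O(log 42223) = O(log n) amortized by the splay-tree access lemma. Cut and link are O(1) plus one access.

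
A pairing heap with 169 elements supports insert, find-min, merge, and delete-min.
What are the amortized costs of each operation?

Pairing heaps are self-adjusting heap-ordered trees. Insert and merge link two roots: O(1). Find-min reads the root: O(1). Delete-min removes the root, then pairs children in two passes; amortized cost is O(log 169) = O(log n).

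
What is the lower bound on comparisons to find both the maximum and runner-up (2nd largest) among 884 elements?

Lower bound: finding the max needs 884-1 comparisons. By an adversary weight-doubling argument, the maximum element must personally win at least ceil(log_2(884)) = 10 comparisons in any correct algorithm. The 2nd largest is among those 10 direct losers, and distinguishing it requires 10-1 more comparisons. Total >= 884-1 + 10-1 = 892. A balanced tournament achieves this bound exactly.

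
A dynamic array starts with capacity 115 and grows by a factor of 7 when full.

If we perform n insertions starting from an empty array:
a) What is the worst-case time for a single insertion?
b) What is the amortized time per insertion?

(a) Worst-case single insertion: O(n) -- when the array is full at capacity c, the resize copies all c elements, and c can be Theta(n).
(b) Resizes happen at sizes 115, 805, 5635, ... Total copy cost for n insertions: 115 + 805 + ... = O(n) (geometric series with ratio 1/7). Amortized cost per insertion: O(n)/n = O(1).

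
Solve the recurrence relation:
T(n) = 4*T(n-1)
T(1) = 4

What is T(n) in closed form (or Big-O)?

Each step multiplies by 4. T(n) = T(1)*4^(n-1) = 4*4^(n-1).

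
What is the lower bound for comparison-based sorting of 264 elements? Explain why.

A comparison-based sorting algorithm corresponds to a decision tree. With 264! possible permutations, the tree has 264! leaves. The height is at least log_2(264!) = Omega(n log n) by Stirling's approximation.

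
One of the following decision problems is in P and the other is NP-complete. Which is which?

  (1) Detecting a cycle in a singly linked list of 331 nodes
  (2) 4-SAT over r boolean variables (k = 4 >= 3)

(1) is P: Floyd's tortoise-and-hare runs in O(n) time, O(1) space.
(2) is NP-complete: 3-SAT is NP-complete (Cook-Levin); k-SAT for k>=3 reduces from 3-SAT.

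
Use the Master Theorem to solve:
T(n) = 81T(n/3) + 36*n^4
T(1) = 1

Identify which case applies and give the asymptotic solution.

a=81, b=3, f(n)=36*n^4.
log_3(81) = 4, so n^(log_b(a)) = n^4.
f(n) = Theta(n^4), so Case 2 applies.
T(n) = Theta(n^4 log n).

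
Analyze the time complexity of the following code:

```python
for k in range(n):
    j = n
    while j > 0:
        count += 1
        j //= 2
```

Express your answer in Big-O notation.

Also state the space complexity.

Time complexity: O(n log n).
Space complexity: O(1).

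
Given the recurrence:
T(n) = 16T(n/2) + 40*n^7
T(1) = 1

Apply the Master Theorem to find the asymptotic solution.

a=16, b=2, f(n)=40*n^7. log_2(16) = 4 < 7. Case 3: T(n) = O(n^7).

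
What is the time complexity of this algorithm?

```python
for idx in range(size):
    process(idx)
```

Time complexity: O(n).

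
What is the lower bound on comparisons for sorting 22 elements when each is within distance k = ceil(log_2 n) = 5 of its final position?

Partition the 22 positions into floor(n/k) blocks of k = 5 consecutive positions; any permutation within a block keeps every element within k of its final position, so there are at least (k!)^(n/k) distinguishable inputs. Lower bound: log_2((k!)^(n/k)) = (n/k) * log_2(k!) = Theta(n log k); with k = ceil(log_2 n), this is Omega(n log log n).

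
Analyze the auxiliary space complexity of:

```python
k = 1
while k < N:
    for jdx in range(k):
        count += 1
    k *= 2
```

Space complexity: O(1).
Only a constant amount of auxiliary storage is used; nothing grows with n.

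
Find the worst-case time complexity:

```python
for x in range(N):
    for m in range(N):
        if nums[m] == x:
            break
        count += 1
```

Time complexity: O(n^2).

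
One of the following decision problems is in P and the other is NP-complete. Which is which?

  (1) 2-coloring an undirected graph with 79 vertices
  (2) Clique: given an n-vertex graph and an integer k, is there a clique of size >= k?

(1) is P: 2-coloring is bipartiteness testing via BFS, O(V+E).
(2) is NP-complete: complement of Independent Set / Vertex Cover (with k part of the input).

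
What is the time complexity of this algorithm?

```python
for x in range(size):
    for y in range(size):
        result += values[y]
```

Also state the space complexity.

Time complexity: O(n^2).
Space complexity: O(1).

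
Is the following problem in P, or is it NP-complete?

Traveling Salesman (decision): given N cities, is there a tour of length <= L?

This problem is NP-complete: reduces from Hamiltonian Cycle.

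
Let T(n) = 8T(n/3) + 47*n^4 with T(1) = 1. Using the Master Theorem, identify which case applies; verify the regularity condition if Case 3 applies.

a=8, b=3, f(n)=47*n^4.
log_3(8) = 1.893 < 4.
f(n) = Omega(n^(1.893+epsilon)) for some epsilon > 0, so Case 3 is the candidate.
Regularity: a*f(n/b) = 8*47*(n/3)^4 = (8/81)*47*n^4 <= c*f(n) with c = 8/81 < 1. Satisfied.
Case 3: T(n) = Theta(n^4).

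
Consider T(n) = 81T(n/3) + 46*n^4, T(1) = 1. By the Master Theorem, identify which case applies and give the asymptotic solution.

a=81, b=3, f(n)=46*n^4.
log_3(81) = 4, so n^(log_b(a)) = n^4.
f(n) = Theta(n^4), so Case 2 applies.
T(n) = Theta(n^4 log n).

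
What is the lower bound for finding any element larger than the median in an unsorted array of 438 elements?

To find an element larger than the median of 438 elements, we must see Omega(n) elements. Without seeing enough elements, an adversary can make any unseen element the median.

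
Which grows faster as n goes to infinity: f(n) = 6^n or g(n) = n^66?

f(n) = 6^n grows faster: any exponential with base > 1 dominates every polynomial.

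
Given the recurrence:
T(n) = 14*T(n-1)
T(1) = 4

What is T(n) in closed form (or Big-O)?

Each step multiplies by 14. T(n) = T(1)*14^(n-1) = 4*14^(n-1).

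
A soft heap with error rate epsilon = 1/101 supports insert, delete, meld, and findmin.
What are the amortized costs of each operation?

Soft heaps (Chazelle) allow up to an epsilon = 1/101 fraction of elements to have corrupted (raised) keys. Insert is O(log(1/epsilon)) = O(log 101) amortized -- the structure maintains heap-ordered binary trees of rank bounded by O(log(1/epsilon)). Meld concatenates root lists: O(1) amortized. Delete and findmin are O(1) amortized.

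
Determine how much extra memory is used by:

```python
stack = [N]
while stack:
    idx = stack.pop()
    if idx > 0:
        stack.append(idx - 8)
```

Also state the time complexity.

Space complexity: O(1).
Only a constant amount of auxiliary storage is used; nothing grows with n.
Time complexity: O(n).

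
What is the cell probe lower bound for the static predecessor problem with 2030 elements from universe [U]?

The Patrascu-Thorup lower bound shows any data structure on n = 2030 elements using O(n * polylog(n)) space requires Omega(log log U) query time. van Emde Boas trees achieve O(log log U) with O(U) space.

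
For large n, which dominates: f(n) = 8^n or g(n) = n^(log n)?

f(n) = 8^n grows faster: take logs: log(n^(log n)) = (log n)^2, log(8^n) = n log 8; n dominates (log n)^2.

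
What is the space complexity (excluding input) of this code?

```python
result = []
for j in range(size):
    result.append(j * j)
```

Space complexity: O(n).
Auxiliary storage grows linearly with the input size n in the worst case.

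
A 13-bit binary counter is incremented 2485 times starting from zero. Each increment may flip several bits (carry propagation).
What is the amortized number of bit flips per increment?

Bit i flips on every 2^i-th increment, so over 2485 increments bit i flips floor(2485/2^i) times. Summing over i: total flips < 2 * 2485. Amortized: < 2 = O(1) per increment.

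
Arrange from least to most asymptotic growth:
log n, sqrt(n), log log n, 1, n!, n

Ordered by growth rate: 1 < log log n < log n < sqrt(n) < n < n!.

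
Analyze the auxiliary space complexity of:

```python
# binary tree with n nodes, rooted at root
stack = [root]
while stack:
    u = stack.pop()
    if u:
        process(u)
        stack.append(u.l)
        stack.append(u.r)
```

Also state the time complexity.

Space complexity: O(n).
Auxiliary storage grows linearly with the input size n in the worst case.
Time complexity: O(n).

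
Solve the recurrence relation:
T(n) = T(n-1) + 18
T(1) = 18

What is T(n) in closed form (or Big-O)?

Unrolling: T(n) = T(n-1) + 18 = T(n-2) + 2*18 = ... = T(1) + (n-1)*18 = 18 + (n-1)*18 = 18n.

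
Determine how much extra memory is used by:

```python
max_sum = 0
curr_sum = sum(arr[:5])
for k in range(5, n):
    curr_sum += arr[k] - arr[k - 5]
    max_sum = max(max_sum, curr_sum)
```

Space complexity: O(1).
Only a constant amount of auxiliary storage is used; nothing grows with n.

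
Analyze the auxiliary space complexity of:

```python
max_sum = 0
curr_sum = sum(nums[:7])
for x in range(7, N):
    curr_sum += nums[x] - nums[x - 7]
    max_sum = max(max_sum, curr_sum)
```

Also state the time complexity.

Space complexity: O(1).
Only a constant amount of auxiliary storage is used; nothing grows with n.
Time complexity: O(n).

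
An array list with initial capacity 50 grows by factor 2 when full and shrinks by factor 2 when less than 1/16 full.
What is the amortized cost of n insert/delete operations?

Using potential function Phi = |2*size - capacity|. Resizing costs are offset by potential release. Amortized O(1) per operation.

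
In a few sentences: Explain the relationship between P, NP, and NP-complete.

P: solvable in polynomial time. NP: verifiable in polynomial time. NP-complete: in NP and at least as hard as every problem in NP (via polynomial reduction). P is a subset of NP. If any NP-complete problem is in P, then P = NP.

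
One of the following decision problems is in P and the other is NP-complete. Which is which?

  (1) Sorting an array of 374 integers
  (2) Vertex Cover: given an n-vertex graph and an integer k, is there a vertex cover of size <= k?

(1) is P: merge sort runs in O(n log n).
(2) is NP-complete: one of Karp's 21 NP-complete problems (with k part of the input; for any fixed constant k it is in P).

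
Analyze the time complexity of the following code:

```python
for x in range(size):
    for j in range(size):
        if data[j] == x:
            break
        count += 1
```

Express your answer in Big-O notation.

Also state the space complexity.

Time complexity: O(n^2).
Space complexity: O(1).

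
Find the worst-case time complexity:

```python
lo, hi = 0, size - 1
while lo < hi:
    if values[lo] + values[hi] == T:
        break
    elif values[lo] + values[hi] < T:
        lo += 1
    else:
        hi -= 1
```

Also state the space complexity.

Time complexity: O(n).
Space complexity: O(1).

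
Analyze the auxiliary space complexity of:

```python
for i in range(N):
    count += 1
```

Space complexity: O(1).
Only a constant amount of auxiliary storage is used; nothing grows with n.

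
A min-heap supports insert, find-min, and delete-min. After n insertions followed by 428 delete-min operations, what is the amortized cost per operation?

Insert takes O(log n) worst case. Delete-min takes O(log n). Over a sequence of n inserts and 428 delete-mins, total cost is O((n + 428) log n). Amortized per operation: O(log n).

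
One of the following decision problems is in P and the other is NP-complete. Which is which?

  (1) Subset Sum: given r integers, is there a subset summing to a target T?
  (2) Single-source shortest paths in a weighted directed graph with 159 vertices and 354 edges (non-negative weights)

(1) is NP-complete: one of Karp's 21 NP-complete problems.
(2) is P: Dijkstra's algorithm runs in O((V+E) log V).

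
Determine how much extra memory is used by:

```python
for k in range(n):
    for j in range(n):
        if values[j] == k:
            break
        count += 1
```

Space complexity: O(1).
Only a constant amount of auxiliary storage is used; nothing grows with n.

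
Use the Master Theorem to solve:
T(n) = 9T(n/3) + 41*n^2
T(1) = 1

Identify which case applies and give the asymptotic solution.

a=9, b=3, f(n)=41*n^2.
log_3(9) = 2, so n^(log_b(a)) = n^2.
f(n) = Theta(n^2), so Case 2 applies.
T(n) = Theta(n^2 log n).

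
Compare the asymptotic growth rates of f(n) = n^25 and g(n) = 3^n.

g(n) = 3^n grows faster: any exponential with base > 1 dominates every polynomial.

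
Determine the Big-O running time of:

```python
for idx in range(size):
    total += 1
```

Time complexity: O(n).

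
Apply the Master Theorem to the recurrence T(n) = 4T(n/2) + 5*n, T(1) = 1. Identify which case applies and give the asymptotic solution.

a=4, b=2, f(n)=5*n.
log_2(4) = 2 > 1.
Since f(n) = O(n^1) is polynomially smaller than n^2, Case 1 applies.
T(n) = Theta(n^2).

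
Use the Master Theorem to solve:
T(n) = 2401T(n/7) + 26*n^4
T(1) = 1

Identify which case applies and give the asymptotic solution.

a=2401, b=7, f(n)=26*n^4.
log_7(2401) = 4, so n^(log_b(a)) = n^4.
f(n) = Theta(n^4), so Case 2 applies.
T(n) = Theta(n^4 log n).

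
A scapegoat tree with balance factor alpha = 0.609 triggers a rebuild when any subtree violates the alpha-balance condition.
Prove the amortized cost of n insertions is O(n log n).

Define potential Phi = c * sum of |size(left(v)) - size(right(v))| over all nodes. An insertion at depth d costs O(d) = O(log n) and increases Phi by O(log n). When a rebuild of subtree of size s occurs, it costs O(s) but reduces Phi by Omega(s). With alpha = 0.609, between rebuilds Omega(s) insertions must occur. Amortized cost per insertion: O(log n).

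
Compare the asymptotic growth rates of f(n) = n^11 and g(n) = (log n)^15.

f(n) = n^11 grows faster: any positive polynomial dominates any polylog.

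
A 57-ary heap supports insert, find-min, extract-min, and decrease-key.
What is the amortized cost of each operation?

The 57-ary heap has height O(log_57 n). Insert sifts up: O(log_57 n). Find-min reads the root: O(1). Extract-min sifts down comparing 57 children per level: O(57 * log_57 n). Decrease-key sifts up: O(log_57 n).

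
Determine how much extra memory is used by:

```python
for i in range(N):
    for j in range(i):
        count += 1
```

Space complexity: O(1).
Only a constant amount of auxiliary storage is used; nothing grows with n.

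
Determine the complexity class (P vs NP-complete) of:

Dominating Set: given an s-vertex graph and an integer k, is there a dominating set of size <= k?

This problem is NP-complete: reduces from Set Cover (with k part of the input).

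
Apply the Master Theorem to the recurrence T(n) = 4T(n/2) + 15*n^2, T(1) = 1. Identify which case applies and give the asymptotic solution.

a=4, b=2, f(n)=15*n^2.
log_2(4) = 2, so n^(log_b(a)) = n^2.
f(n) = Theta(n^2), so Case 2 applies.
T(n) = Theta(n^2 log n).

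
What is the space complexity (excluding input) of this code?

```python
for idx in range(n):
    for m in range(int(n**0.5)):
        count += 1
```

Space complexity: O(1).
Only a constant amount of auxiliary storage is used; nothing grows with n.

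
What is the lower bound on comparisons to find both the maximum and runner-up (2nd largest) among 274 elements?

Lower bound: finding the max needs 274-1 comparisons. By an adversary weight-doubling argument, the maximum element must personally win at least ceil(log_2(274)) = 9 comparisons in any correct algorithm. The 2nd largest is among those 9 direct losers, and distinguishing it requires 9-1 more comparisons. Total >= 274-1 + 9-1 = 281. A balanced tournament achieves this bound exactly.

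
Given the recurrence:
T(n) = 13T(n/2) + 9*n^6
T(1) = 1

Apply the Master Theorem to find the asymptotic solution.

a=13, b=2, f(n)=9*n^6. log_2(13) = 3.7 < 6. Case 3: T(n) = O(n^6).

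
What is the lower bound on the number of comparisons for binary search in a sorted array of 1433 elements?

With 1433 possible positions, we need at least ceil(log_2(1433)) = 11 comparisons. Each comparison splits the remaining candidates by at most half.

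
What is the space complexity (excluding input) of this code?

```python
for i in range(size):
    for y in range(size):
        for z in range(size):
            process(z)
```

Space complexity: O(1).
Only a constant amount of auxiliary storage is used; nothing grows with n.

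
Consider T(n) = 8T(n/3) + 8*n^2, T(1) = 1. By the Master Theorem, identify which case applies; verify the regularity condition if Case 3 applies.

a=8, b=3, f(n)=8*n^2.
log_3(8) = 1.893 < 2.
f(n) = Omega(n^(1.893+epsilon)) for some epsilon > 0, so Case 3 is the candidate.
Regularity: a*f(n/b) = 8*8*(n/3)^2 = (8/9)*8*n^2 <= c*f(n) with c = 8/9 < 1. Satisfied.
Case 3: T(n) = Theta(n^2).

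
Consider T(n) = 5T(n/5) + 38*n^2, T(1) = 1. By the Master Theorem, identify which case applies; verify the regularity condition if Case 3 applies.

a=5, b=5, f(n)=38*n^2.
log_5(5) = 1 < 2.
f(n) = Omega(n^(1+epsilon)) for some epsilon > 0, so Case 3 is the candidate.
Regularity: a*f(n/b) = 5*38*(n/5)^2 = (5/25)*38*n^2 <= c*f(n) with c = 5/25 < 1. Satisfied.
Case 3: T(n) = Theta(n^2).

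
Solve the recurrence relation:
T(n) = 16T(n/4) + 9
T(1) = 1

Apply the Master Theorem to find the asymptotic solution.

a=16, b=4, f(n)=9. log_4(16) = 2. Case 1 of Master Theorem: T(n) = O(n^2).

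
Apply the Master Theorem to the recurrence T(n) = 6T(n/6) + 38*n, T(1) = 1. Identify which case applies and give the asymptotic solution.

a=6, b=6, f(n)=38*n.
log_6(6) = 1, so n^(log_b(a)) = n.
f(n) = Theta(n), so Case 2 applies.
T(n) = Theta(n log n).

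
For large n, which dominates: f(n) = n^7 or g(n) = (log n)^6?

f(n) = n^7 grows faster: any positive polynomial dominates any polylog.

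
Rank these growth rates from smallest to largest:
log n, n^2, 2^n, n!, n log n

Ordered by growth rate: log n < n log n < n^2 < 2^n < n!.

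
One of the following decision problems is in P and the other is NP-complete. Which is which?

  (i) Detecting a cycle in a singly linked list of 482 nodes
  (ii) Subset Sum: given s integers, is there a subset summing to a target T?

(i) is P: Floyd's tortoise-and-hare runs in O(n) time, O(1) space.
(ii) is NP-complete: one of Karp's 21 NP-complete problems.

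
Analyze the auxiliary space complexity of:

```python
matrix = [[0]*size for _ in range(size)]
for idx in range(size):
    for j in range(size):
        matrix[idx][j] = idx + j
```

Space complexity: O(n^2).
A 2D structure of size n x n is allocated.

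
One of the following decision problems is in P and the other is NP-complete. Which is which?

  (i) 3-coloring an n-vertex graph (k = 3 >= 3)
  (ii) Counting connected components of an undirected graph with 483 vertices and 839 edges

(i) is NP-complete: graph k-coloring for k>=3 is NP-complete by reduction from 3-SAT.
(ii) is P: BFS/DFS visits each vertex and edge once: O(V+E).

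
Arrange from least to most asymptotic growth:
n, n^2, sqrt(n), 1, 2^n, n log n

Ordered by growth rate: 1 < sqrt(n) < n < n log n < n^2 < 2^n.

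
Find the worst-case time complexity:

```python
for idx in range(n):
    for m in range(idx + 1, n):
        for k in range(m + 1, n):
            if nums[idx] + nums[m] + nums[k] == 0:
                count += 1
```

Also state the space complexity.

Time complexity: O(n^3).
Space complexity: O(1).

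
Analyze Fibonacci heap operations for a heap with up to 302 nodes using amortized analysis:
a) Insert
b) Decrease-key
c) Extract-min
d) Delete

Fibonacci heaps use lazy consolidation. Potential function Phi = t + 2m (t = number of trees, m = marked nodes).
- Insert: O(1) actual, Delta Phi = +1 (one new tree) => O(1) amortized.
- Decrease-key: with c cascading cuts, actual cost is O(c); Delta Phi <= c - 2(c-1) + 2 = 4 - c (c new trees; >= c-1 marks cleared; <= 1 new mark). Amortized O(c) + (4 - c) = O(1).
- Extract-min: O(D(n) + t) actual; consolidation drops t to <= D(n)+1, so Delta Phi pays for the t term. D(n) = O(log n) for n = 302 => O(log n) amortized.
- Delete: decrease-key to -inf then extract-min = O(log n).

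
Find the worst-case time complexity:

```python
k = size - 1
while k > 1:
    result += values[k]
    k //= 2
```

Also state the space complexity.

Time complexity: O(log n).
Space complexity: O(1).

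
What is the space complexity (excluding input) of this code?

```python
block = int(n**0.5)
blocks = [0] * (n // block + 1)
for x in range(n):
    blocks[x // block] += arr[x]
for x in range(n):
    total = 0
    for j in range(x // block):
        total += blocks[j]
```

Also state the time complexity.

Space complexity: O(sqrt(n)).
Storage scales with sqrt(n).
Time complexity: O(n * sqrt(n)).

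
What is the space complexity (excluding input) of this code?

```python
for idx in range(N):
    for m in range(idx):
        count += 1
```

Space complexity: O(1).
Only a constant amount of auxiliary storage is used; nothing grows with n.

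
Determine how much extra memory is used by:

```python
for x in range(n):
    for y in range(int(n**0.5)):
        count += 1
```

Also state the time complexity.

Space complexity: O(1).
Only a constant amount of auxiliary storage is used; nothing grows with n.
Time complexity: O(n * sqrt(n)).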